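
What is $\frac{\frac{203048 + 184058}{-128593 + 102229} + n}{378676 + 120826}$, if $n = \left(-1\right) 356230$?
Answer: $- \frac{4696017413}{6584435364} \approx -0.7132$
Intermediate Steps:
$n = -356230$
$\frac{\frac{203048 + 184058}{-128593 + 102229} + n}{378676 + 120826} = \frac{\frac{203048 + 184058}{-128593 + 102229} - 356230}{378676 + 120826} = \frac{\frac{387106}{-26364} - 356230}{499502} = \left(387106 \left(- \frac{1}{26364}\right) - 356230\right) \frac{1}{499502} = \left(- \frac{193553}{13182} - 356230\right) \frac{1}{499502} = \left(- \frac{4696017413}{13182}\right) \frac{1}{499502} = - \frac{4696017413}{6584435364}$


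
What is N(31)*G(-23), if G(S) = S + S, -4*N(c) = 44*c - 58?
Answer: 15019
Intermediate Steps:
N(c) = 29/2 - 11*c (N(c) = -(44*c - 58)/4 = -(-58 + 44*c)/4 = 29/2 - 11*c)
G(S) = 2*S
N(31)*G(-23) = (29/2 - 11*31)*(2*(-23)) = (29/2 - 341)*(-46) = -653/2*(-46) = 15019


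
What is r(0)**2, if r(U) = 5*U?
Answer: 0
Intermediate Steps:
r(0)**2 = (5*0)**2 = 0**2 = 0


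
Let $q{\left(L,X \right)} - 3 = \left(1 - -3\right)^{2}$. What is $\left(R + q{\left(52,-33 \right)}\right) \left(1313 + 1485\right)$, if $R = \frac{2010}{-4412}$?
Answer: $\frac{57231691}{1103} \approx 51887.0$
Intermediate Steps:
$q{\left(L,X \right)} = 19$ ($q{\left(L,X \right)} = 3 + \left(1 - -3\right)^{2} = 3 + \left(1 + 3\right)^{2} = 3 + 4^{2} = 3 + 16 = 19$)
$R = - \frac{1005}{2206}$ ($R = 2010 \left(- \frac{1}{4412}\right) = - \frac{1005}{2206} \approx -0.45558$)
$\left(R + q{\left(52,-33 \right)}\right) \left(1313 + 1485\right) = \left(- \frac{1005}{2206} + 19\right) \left(1313 + 1485\right) = \frac{40909}{2206} \cdot 2798 = \frac{57231691}{1103}$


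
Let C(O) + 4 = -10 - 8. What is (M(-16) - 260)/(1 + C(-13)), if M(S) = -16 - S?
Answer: 260/21 ≈ 12.381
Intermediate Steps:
C(O) = -22 (C(O) = -4 + (-10 - 8) = -4 - 18 = -22)
(M(-16) - 260)/(1 + C(-13)) = ((-16 - 1*(-16)) - 260)/(1 - 22) = ((-16 + 16) - 260)/(-21) = (0 - 260)*(-1/21) = -260*(-1/21) = 260/21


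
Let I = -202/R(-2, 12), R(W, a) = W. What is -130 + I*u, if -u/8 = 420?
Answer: -339490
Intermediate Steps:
u = -3360 (u = -8*420 = -3360)
I = 101 (I = -202/(-2) = -202*(-½) = 101)
-130 + I*u = -130 + 101*(-3360) = -130 - 339360 = -339490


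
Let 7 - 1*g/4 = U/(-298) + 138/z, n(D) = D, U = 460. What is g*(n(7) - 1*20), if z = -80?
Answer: -795613/1490 ≈ -533.97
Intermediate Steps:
g = 61201/1490 (g = 28 - 4*(460/(-298) + 138/(-80)) = 28 - 4*(460*(-1/298) + 138*(-1/80)) = 28 - 4*(-230/149 - 69/40) = 28 - 4*(-19481/5960) = 28 + 19481/1490 = 61201/1490 ≈ 41.074)
g*(n(7) - 1*20) = 61201*(7 - 1*20)/1490 = 61201*(7 - 20)/1490 = (61201/1490)*(-13) = -795613/1490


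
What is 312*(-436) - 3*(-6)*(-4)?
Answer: -136104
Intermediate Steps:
312*(-436) - 3*(-6)*(-4) = -136032 + 18*(-4) = -136032 - 72 = -136104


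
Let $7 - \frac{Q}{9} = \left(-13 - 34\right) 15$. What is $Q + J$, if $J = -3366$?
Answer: $3042$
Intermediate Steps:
$Q = 6408$ ($Q = 63 - 9 \left(-13 - 34\right) 15 = 63 - 9 \left(\left(-47\right) 15\right) = 63 - -6345 = 63 + 6345 = 6408$)
$Q + J = 6408 - 3366 = 3042$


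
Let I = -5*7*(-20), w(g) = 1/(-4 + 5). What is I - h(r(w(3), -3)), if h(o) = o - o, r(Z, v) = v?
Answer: 700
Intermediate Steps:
w(g) = 1 (w(g) = 1/1 = 1)
I = 700 (I = -35*(-20) = 700)
h(o) = 0
I - h(r(w(3), -3)) = 700 - 1*0 = 700 + 0 = 700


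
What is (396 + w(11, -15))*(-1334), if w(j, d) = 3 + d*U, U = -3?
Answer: -592296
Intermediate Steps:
w(j, d) = 3 - 3*d (w(j, d) = 3 + d*(-3) = 3 - 3*d)
(396 + w(11, -15))*(-1334) = (396 + (3 - 3*(-15)))*(-1334) = (396 + (3 + 45))*(-1334) = (396 + 48)*(-1334) = 444*(-1334) = -592296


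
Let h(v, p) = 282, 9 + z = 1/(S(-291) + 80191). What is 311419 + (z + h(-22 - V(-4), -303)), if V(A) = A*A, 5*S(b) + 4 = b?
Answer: 24976503345/80132 ≈ 3.1169e+5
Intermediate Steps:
S(b) = -⅘ + b/5
V(A) = A²
z = -721187/80132 (z = -9 + 1/((-⅘ + (⅕)*(-291)) + 80191) = -9 + 1/((-⅘ - 291/5) + 80191) = -9 + 1/(-59 + 80191) = -9 + 1/80132 = -721187/80132 ≈ -9.0000)
311419 + (z + h(-22 - V(-4), -303)) = 311419 + (-721187/80132 + 282) = 311419 + 21876037/80132 = 24976503345/80132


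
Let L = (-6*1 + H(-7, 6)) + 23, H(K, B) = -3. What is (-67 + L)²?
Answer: 2809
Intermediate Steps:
L = 14 (L = (-6*1 - 3) + 23 = (-6 - 3) + 23 = -9 + 23 = 14)
(-67 + L)² = (-67 + 14)² = (-53)² = 2809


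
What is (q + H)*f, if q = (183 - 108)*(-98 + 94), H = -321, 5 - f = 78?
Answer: 45333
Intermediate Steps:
f = -73 (f = 5 - 1*78 = 5 - 78 = -73)
q = -300 (q = 75*(-4) = -300)
(q + H)*f = (-300 - 321)*(-73) = -621*(-73) = 45333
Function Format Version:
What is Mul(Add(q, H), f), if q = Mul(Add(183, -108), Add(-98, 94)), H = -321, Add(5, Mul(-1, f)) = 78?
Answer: 45333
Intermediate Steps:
f = -73 (f = Add(5, Mul(-1, 78)) = Add(5, -78) = -73)
q = -300 (q = Mul(75, -4) = -300)
Mul(Add(q, H), f) = Mul(Add(-300, -321), -73) = Mul(-621, -73) = 45333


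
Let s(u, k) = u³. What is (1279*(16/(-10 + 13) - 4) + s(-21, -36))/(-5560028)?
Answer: 22667/16680084 ≈ 0.0013589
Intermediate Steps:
(1279*(16/(-10 + 13) - 4) + s(-21, -36))/(-5560028) = (1279*(16/(-10 + 13) - 4) + (-21)³)/(-5560028) = (1279*(16/3 - 4) - 9261)*(-1/5560028) = (1279*(4/3) - 9261)*(-1/5560028) = (5116/3 - 9261)*(-1/5560028) = -22667/3*(-1/5560028) = 22667/16680084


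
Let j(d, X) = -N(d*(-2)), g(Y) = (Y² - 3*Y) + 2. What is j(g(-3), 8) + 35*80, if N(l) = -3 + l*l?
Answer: 1203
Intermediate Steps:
g(Y) = 2 + Y² - 3*Y
N(l) = -3 + l²
j(d, X) = 3 - 4*d² (j(d, X) = -(-3 + (d*(-2))²) = -(-3 + (-2*d)²) = -(-3 + 4*d²) = 3 - 4*d²)
j(g(-3), 8) + 35*80 = (3 - 4*(2 + (-3)² - 3*(-3))²) + 35*80 = (3 - 4*(2 + 9 + 9)²) + 2800 = (3 - 4*20²) + 2800 = (3 - 4*400) + 2800 = (3 - 1600) + 2800 = -1597 + 2800 = 1203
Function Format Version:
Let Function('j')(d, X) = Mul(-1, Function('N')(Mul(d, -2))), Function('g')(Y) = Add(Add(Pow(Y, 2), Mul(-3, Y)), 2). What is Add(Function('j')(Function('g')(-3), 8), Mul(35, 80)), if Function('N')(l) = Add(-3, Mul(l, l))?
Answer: 1203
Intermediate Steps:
Function('g')(Y) = Add(2, Pow(Y, 2), Mul(-3, Y))
Function('N')(l) = Add(-3, Pow(l, 2))
Function('j')(d, X) = Add(3, Mul(-4, Pow(d, 2))) (Function('j')(d, X) = Mul(-1, Add(-3, Pow(Mul(d, -2), 2))) = Mul(-1, Add(-3, Pow(Mul(-2, d), 2))) = Mul(-1, Add(-3, Mul(4, Pow(d, 2)))) = Add(3, Mul(-4, Pow(d, 2))))
Add(Function('j')(Function('g')(-3), 8), Mul(35, 80)) = Add(Add(3, Mul(-4, Pow(Add(2, Pow(-3, 2), Mul(-3, -3)), 2))), Mul(35, 80)) = Add(Add(3, Mul(-4, Pow(Add(2, 9, 9), 2))), 2800) = Add(Add(3, Mul(-4, Pow(20, 2))), 2800) = Add(Add(3, Mul(-4, 400)), 2800) = Add(Add(3, -1600), 2800) = Add(-1597, 2800) = 1203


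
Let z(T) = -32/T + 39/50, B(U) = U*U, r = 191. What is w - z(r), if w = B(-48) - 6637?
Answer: -41385999/9550 ≈ -4333.6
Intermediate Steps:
B(U) = U**2
w = -4333 (w = (-48)**2 - 6637 = 2304 - 6637 = -4333)
z(T) = 39/50 - 32/T (z(T) = -32/T + 39*(1/50) = -32/T + 39/50 = 39/50 - 32/T)
w - z(r) = -4333 - (39/50 - 32/191) = -4333 - 1*5849/9550 = -4333 - 5849/9550 = -41385999/9550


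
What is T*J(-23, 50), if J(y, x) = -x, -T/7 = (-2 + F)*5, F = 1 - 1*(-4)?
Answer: 5250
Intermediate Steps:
F = 5 (F = 1 + 4 = 5)
T = -105 (T = -7*(-2 + 5)*5 = -21*5 = -7*15 = -105)
T*J(-23, 50) = -(-105)*50 = -105*(-50) = 5250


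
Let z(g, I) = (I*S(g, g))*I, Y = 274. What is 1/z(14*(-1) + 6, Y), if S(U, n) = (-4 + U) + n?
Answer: -1/1501520 ≈ -6.6599e-7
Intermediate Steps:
S(U, n) = -4 + U + n
z(g, I) = I²*(-4 + 2*g) (z(g, I) = (I*(-4 + g + g))*I = (I*(-4 + 2*g))*I = I²*(-4 + 2*g))
1/z(14*(-1) + 6, Y) = 1/(2*274²*(-2 + (14*(-1) + 6))) = 1/(2*75076*(-2 + (-14 + 6))) = 1/(2*75076*(-2 - 8)) = 1/(2*75076*(-10)) = 1/(-1501520) = -1/1501520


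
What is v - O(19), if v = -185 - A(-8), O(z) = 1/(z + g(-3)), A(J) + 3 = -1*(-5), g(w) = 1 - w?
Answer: -4302/23 ≈ -187.04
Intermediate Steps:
A(J) = 2 (A(J) = -3 - 1*(-5) = -3 + 5 = 2)
O(z) = 1/(4 + z) (O(z) = 1/(z + (1 - 1*(-3))) = 1/(z + (1 + 3)) = 1/(z + 4) = 1/(4 + z))
v = -187 (v = -185 - 1*2 = -185 - 2 = -187)
v - O(19) = -187 - 1/(4 + 19) = -187 - 1/23 = -4302/23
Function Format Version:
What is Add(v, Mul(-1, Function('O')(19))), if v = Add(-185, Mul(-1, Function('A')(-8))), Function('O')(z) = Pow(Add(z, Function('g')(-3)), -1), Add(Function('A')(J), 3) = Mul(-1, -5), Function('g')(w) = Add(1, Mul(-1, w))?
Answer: Rational(-4302, 23) ≈ -187.04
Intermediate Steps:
Function('A')(J) = 2 (Function('A')(J) = Add(-3, Mul(-1, -5)) = Add(-3, 5) = 2)
Function('O')(z) = Pow(Add(4, z), -1) (Function('O')(z) = Pow(Add(z, Add(1, Mul(-1, -3))), -1) = Pow(Add(z, Add(1, 3)), -1) = Pow(Add(z, 4), -1) = Pow(Add(4, z), -1))
v = -187 (v = Add(-185, Mul(-1, 2)) = Add(-185, -2) = -187)
Add(v, Mul(-1, Function('O')(19))) = Add(-187, Mul(-1, Pow(Add(4, 19), -1))) = Add(-187, Mul(-1, Pow(23, -1))) = Add(-187, Mul(-1, Rational(1, 23))) = Add(-187, Rational(-1, 23)) = Rational(-4302, 23)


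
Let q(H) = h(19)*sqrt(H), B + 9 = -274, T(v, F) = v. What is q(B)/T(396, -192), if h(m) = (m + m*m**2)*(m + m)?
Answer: 65341*I*sqrt(283)/99 ≈ 11103.0*I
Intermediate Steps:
B = -283 (B = -9 - 274 = -283)
h(m) = 2*m*(m + m**3) (h(m) = (m + m**3)*(2*m) = 2*m*(m + m**3))
q(H) = 261364*sqrt(H) (q(H) = (2*19**2*(1 + 19**2))*sqrt(H) = (2*361*(1 + 361))*sqrt(H) = (2*361*362)*sqrt(H) = 261364*sqrt(H))
q(B)/T(396, -192) = (261364*sqrt(-283))/396 = (261364*(I*sqrt(283)))*(1/396) = (261364*I*sqrt(283))*(1/396) = 65341*I*sqrt(283)/99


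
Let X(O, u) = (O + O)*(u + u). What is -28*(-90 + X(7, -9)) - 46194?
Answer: -36618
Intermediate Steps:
X(O, u) = 4*O*u (X(O, u) = (2*O)*(2*u) = 4*O*u)
-28*(-90 + X(7, -9)) - 46194 = -28*(-90 + 4*7*(-9)) - 46194 = -28*(-90 - 252) - 46194 = -28*(-342) - 46194 = 9576 - 46194 = -36618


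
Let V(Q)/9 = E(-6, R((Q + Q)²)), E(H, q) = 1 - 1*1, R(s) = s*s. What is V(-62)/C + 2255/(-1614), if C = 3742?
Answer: -2255/1614 ≈ -1.3972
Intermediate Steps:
R(s) = s²
E(H, q) = 0 (E(H, q) = 1 - 1 = 0)
V(Q) = 0 (V(Q) = 9*0 = 0)
V(-62)/C + 2255/(-1614) = 0/3742 + 2255/(-1614) = 0*(1/3742) + 2255*(-1/1614) = 0 - 2255/1614 = -2255/1614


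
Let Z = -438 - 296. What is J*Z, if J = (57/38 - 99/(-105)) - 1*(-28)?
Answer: -782077/35 ≈ -22345.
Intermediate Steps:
Z = -734
J = 2131/70 (J = (57*(1/38) - 99*(-1/105)) + 28 = (3/2 + 33/35) + 28 = 171/70 + 28 = 2131/70 ≈ 30.443)
J*Z = (2131/70)*(-734) = -782077/35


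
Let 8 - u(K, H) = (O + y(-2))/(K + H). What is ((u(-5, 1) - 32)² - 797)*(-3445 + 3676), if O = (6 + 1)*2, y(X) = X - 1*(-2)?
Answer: -348117/4 ≈ -87029.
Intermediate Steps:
y(X) = 2 + X (y(X) = X + 2 = 2 + X)
O = 14 (O = 7*2 = 14)
u(K, H) = 8 - 14/(H + K) (u(K, H) = 8 - (14 + (2 - 2))/(K + H) = 8 - (14 + 0)/(H + K) = 8 - 14/(H + K))
((u(-5, 1) - 32)² - 797)*(-3445 + 3676) = ((2*(-7 + 4*1 + 4*(-5))/(1 - 5) - 32)² - 797)*(-3445 + 3676) = ((2*(-7 + 4 - 20)/(-4) - 32)² - 797)*231 = ((2*(-¼)*(-23) - 32)² - 797)*231 = ((23/2 - 32)² - 797)*231 = ((-41/2)² - 797)*231 = (1681/4 - 797)*231 = -1507/4*231 = -348117/4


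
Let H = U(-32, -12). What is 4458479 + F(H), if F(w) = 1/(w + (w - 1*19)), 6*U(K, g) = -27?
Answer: 124837411/28 ≈ 4.4585e+6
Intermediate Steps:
U(K, g) = -9/2 (U(K, g) = (1/6)*(-27) = -9/2)
H = -9/2 ≈ -4.5000
F(w) = 1/(-19 + 2*w) (F(w) = 1/(w + (w - 19)) = 1/(w + (-19 + w)) = 1/(-19 + 2*w))
4458479 + F(H) = 4458479 + 1/(-19 + 2*(-9/2)) = 4458479 + 1/(-19 - 9) = 4458479 + 1/(-28) = 4458479 - 1/28 = 124837411/28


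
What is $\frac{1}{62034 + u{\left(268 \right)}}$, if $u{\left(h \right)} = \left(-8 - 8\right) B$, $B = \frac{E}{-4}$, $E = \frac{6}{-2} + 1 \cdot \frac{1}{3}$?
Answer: $\frac{3}{186070} \approx 1.6123 \cdot 10^{-5}$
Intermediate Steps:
$E = - \frac{8}{3}$ ($E = 6 \left(- \frac{1}{2}\right) + 1 \cdot \frac{1}{3} = -3 + \frac{1}{3} = - \frac{8}{3} \approx -2.6667$)
$B = \frac{2}{3}$ ($B = - \frac{8}{3 \left(-4\right)} = \left(- \frac{8}{3}\right) \left(- \frac{1}{4}\right) = \frac{2}{3} \approx 0.66667$)
$u{\left(h \right)} = - \frac{32}{3}$ ($u{\left(h \right)} = \left(-8 - 8\right) \frac{2}{3} = \left(-16\right) \frac{2}{3} = - \frac{32}{3}$)
$\frac{1}{62034 + u{\left(268 \right)}} = \frac{1}{62034 - \frac{32}{3}} = \frac{1}{\frac{186070}{3}} = \frac{3}{186070}$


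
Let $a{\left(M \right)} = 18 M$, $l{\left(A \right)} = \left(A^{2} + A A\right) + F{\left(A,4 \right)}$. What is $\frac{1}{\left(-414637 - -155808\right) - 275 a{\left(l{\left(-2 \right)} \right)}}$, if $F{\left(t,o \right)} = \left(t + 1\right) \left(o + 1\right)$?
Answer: $- \frac{1}{273679} \approx -3.6539 \cdot 10^{-6}$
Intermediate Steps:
$F{\left(t,o \right)} = \left(1 + o\right) \left(1 + t\right)$ ($F{\left(t,o \right)} = \left(1 + t\right) \left(1 + o\right) = \left(1 + o\right) \left(1 + t\right)$)
$l{\left(A \right)} = 5 + 2 A^{2} + 5 A$ ($l{\left(A \right)} = \left(A^{2} + A A\right) + \left(1 + 4 + A + 4 A\right) = \left(A^{2} + A^{2}\right) + \left(5 + 5 A\right) = 2 A^{2} + \left(5 + 5 A\right) = 5 + 2 A^{2} + 5 A$)
$\frac{1}{\left(-414637 - -155808\right) - 275 a{\left(l{\left(-2 \right)} \right)}} = \frac{1}{\left(-414637 - -155808\right) - 275 \cdot 18 \left(5 + 2 \left(-2\right)^{2} + 5 \left(-2\right)\right)} = \frac{1}{\left(-414637 + 155808\right) - 275 \cdot 18 \left(5 + 2 \cdot 4 - 10\right)} = \frac{1}{-258829 - 275 \cdot 18 \left(5 + 8 - 10\right)} = \frac{1}{-258829 - 275 \cdot 18 \cdot 3} = \frac{1}{-258829 - 14850} = \frac{1}{-273679} = - \frac{1}{273679}$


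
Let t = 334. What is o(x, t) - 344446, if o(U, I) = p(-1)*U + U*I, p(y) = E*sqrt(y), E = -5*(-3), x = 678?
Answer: -117994 + 10170*I ≈ -1.1799e+5 + 10170.0*I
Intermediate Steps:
E = 15
p(y) = 15*sqrt(y)
o(U, I) = I*U + 15*I*U (o(U, I) = (15*sqrt(-1))*U + U*I = (15*I)*U + I*U = 15*I*U + I*U = I*U + 15*I*U)
o(x, t) - 344446 = 678*(334 + 15*I) - 344446 = (226452 + 10170*I) - 344446 = -117994 + 10170*I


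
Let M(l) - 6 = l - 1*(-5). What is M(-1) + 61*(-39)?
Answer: -2369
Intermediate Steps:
M(l) = 11 + l (M(l) = 6 + (l - 1*(-5)) = 6 + (l + 5) = 6 + (5 + l) = 11 + l)
M(-1) + 61*(-39) = (11 - 1) + 61*(-39) = 10 - 2379 = -2369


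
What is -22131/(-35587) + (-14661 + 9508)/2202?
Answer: -134647349/78362574 ≈ -1.7183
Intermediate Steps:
-22131/(-35587) + (-14661 + 9508)/2202 = -22131*(-1/35587) - 5153*1/2202 = 22131/35587 - 5153/2202 = -134647349/78362574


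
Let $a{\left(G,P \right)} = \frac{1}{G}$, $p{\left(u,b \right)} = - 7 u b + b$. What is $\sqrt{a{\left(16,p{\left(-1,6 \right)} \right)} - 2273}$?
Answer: $\frac{i \sqrt{36367}}{4} \approx 47.675 i$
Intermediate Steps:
$p{\left(u,b \right)} = b - 7 b u$ ($p{\left(u,b \right)} = - 7 b u + b = b - 7 b u$)
$\sqrt{a{\left(16,p{\left(-1,6 \right)} \right)} - 2273} = \sqrt{\frac{1}{16} - 2273} = \sqrt{- \frac{36367}{16}} = \frac{i \sqrt{36367}}{4}$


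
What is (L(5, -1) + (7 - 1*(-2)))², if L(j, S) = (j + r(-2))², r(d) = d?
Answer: 324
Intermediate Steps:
L(j, S) = (-2 + j)² (L(j, S) = (j - 2)² = (-2 + j)²)
(L(5, -1) + (7 - 1*(-2)))² = ((-2 + 5)² + (7 - 1*(-2)))² = (3² + (7 + 2))² = (9 + 9)² = 18² = 324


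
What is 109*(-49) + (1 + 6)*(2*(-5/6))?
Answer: -16058/3 ≈ -5352.7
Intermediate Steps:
109*(-49) + (1 + 6)*(2*(-5/6)) = -5341 + 7*(2*(-5*1/6)) = -5341 + 7*(2*(-5/6)) = -5341 + 7*(-5/3) = -5341 - 35/3 = -16058/3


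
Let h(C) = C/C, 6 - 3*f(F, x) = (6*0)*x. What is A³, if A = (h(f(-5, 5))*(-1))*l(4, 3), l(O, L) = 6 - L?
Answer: -27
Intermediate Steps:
f(F, x) = 2 (f(F, x) = 2 - 6*0*x/3 = 2 - 0*x = 2 - ⅓*0 = 2 + 0 = 2)
h(C) = 1
A = -3 (A = (1*(-1))*(6 - 1*3) = -(6 - 3) = -1*3 = -3)
A³ = (-3)³ = -27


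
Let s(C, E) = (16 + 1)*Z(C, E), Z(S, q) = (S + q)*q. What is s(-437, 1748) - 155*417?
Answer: 38893041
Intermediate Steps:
Z(S, q) = q*(S + q)
s(C, E) = 17*E*(C + E) (s(C, E) = (16 + 1)*(E*(C + E)) = 17*(E*(C + E)) = 17*E*(C + E))
s(-437, 1748) - 155*417 = 17*1748*(-437 + 1748) - 155*417 = 17*1748*1311 - 1*64635 = 38957676 - 64635 = 38893041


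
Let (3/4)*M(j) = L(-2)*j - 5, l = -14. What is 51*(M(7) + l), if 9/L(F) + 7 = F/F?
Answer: -1768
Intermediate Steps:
L(F) = -3/2 (L(F) = 9/(-7 + F/F) = 9/(-7 + 1) = 9/(-6) = 9*(-1/6) = -3/2)
M(j) = -20/3 - 2*j (M(j) = 4*(-3*j/2 - 5)/3 = 4*(-5 - 3*j/2)/3 = -20/3 - 2*j)
51*(M(7) + l) = 51*((-20/3 - 2*7) - 14) = 51*((-20/3 - 14) - 14) = 51*(-62/3 - 14) = 51*(-104/3) = -1768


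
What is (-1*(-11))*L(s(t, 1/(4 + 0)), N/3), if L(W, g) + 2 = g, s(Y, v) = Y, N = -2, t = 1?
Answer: -88/3 ≈ -29.333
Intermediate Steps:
L(W, g) = -2 + g
(-1*(-11))*L(s(t, 1/(4 + 0)), N/3) = (-1*(-11))*(-2 - 2/3) = 11*(-2 - 2*⅓) = 11*(-2 - ⅔) = 11*(-8/3) = -88/3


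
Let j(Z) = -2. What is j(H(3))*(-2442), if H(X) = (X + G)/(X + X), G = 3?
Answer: 4884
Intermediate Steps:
H(X) = (3 + X)/(2*X) (H(X) = (X + 3)/(X + X) = (3 + X)/((2*X)) = (3 + X)*(1/(2*X)) = (3 + X)/(2*X))
j(H(3))*(-2442) = -2*(-2442) = 4884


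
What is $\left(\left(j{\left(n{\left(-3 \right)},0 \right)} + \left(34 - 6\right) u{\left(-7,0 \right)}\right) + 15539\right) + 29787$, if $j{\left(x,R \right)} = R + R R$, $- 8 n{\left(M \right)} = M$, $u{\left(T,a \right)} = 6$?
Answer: $45494$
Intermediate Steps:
$n{\left(M \right)} = - \frac{M}{8}$
$j{\left(x,R \right)} = R + R^{2}$
$\left(\left(j{\left(n{\left(-3 \right)},0 \right)} + \left(34 - 6\right) u{\left(-7,0 \right)}\right) + 15539\right) + 29787 = \left(\left(0 \left(1 + 0\right) + \left(34 - 6\right) 6\right) + 15539\right) + 29787 = \left(\left(0 \cdot 1 + 28 \cdot 6\right) + 15539\right) + 29787 = \left(\left(0 + 168\right) + 15539\right) + 29787 = \left(168 + 15539\right) + 29787 = 15707 + 29787 = 45494$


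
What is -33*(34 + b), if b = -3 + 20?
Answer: -1683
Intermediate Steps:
b = 17
-33*(34 + b) = -33*(34 + 17) = -33*51 = -1683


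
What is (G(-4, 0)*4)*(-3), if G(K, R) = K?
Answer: 48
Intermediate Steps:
(G(-4, 0)*4)*(-3) = -4*4*(-3) = -16*(-3) = 48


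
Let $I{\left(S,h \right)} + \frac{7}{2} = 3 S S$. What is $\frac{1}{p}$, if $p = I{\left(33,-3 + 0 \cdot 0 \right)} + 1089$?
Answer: $\frac{2}{8705} \approx 0.00022975$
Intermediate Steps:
$I{\left(S,h \right)} = - \frac{7}{2} + 3 S^{2}$ ($I{\left(S,h \right)} = - \frac{7}{2} + 3 S S = - \frac{7}{2} + 3 S^{2}$)
$p = \frac{8705}{2}$ ($p = \left(- \frac{7}{2} + 3 \cdot 33^{2}\right) + 1089 = \left(- \frac{7}{2} + 3 \cdot 1089\right) + 1089 = \left(- \frac{7}{2} + 3267\right) + 1089 = \frac{6527}{2} + 1089 = \frac{8705}{2} \approx 4352.5$)
$\frac{1}{p} = \frac{1}{\frac{8705}{2}} = \frac{2}{8705}$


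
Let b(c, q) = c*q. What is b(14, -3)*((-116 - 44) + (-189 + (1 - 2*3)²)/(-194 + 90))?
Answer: 86499/13 ≈ 6653.8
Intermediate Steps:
b(14, -3)*((-116 - 44) + (-189 + (1 - 2*3)²)/(-194 + 90)) = (14*(-3))*((-116 - 44) + (-189 + (1 - 2*3)²)/(-194 + 90)) = -42*(-160 + (-189 + (1 - 6)²)/(-104)) = -42*(-160 + (-189 + (-5)²)*(-1/104)) = -42*(-160 + (-189 + 25)*(-1/104)) = -42*(-160 - 164*(-1/104)) = -42*(-160 + 41/26) = -42*(-4119/26) = 86499/13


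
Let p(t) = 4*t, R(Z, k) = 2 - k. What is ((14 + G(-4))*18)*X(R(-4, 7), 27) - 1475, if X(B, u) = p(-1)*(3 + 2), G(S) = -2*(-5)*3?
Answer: -17315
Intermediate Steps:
G(S) = 30 (G(S) = 10*3 = 30)
X(B, u) = -20 (X(B, u) = (4*(-1))*(3 + 2) = -4*5 = -20)
((14 + G(-4))*18)*X(R(-4, 7), 27) - 1475 = ((14 + 30)*18)*(-20) - 1475 = (44*18)*(-20) - 1475 = 792*(-20) - 1475 = -15840 - 1475 = -17315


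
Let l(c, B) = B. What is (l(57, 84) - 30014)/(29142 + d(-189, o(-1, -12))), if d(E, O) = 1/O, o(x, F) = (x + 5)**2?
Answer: -478880/466273 ≈ -1.0270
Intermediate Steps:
o(x, F) = (5 + x)**2
(l(57, 84) - 30014)/(29142 + d(-189, o(-1, -12))) = (84 - 30014)/(29142 + 1/((5 - 1)**2)) = -29930/(29142 + 1/(4**2)) = -29930/(29142 + 1/16) = -29930/466273/16 = -29930*16/466273 = -478880/466273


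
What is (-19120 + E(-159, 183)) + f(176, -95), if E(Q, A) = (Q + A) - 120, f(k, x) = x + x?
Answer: -19406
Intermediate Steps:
f(k, x) = 2*x
E(Q, A) = -120 + A + Q (E(Q, A) = (A + Q) - 120 = -120 + A + Q)
(-19120 + E(-159, 183)) + f(176, -95) = (-19120 + (-120 + 183 - 159)) + 2*(-95) = (-19120 - 96) - 190 = -19216 - 190 = -19406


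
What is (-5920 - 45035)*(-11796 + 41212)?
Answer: -1498892280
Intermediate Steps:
(-5920 - 45035)*(-11796 + 41212) = -50955*29416 = -1498892280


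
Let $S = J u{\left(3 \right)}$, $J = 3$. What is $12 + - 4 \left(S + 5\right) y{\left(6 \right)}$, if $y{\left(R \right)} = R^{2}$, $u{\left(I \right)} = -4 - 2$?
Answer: $1884$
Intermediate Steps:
$u{\left(I \right)} = -6$
$S = -18$ ($S = 3 \left(-6\right) = -18$)
$12 + - 4 \left(S + 5\right) y{\left(6 \right)} = 12 + - 4 \left(-18 + 5\right) 6^{2} = 12 + \left(-4\right) \left(-13\right) 36 = 12 + 52 \cdot 36 = 12 + 1872 = 1884$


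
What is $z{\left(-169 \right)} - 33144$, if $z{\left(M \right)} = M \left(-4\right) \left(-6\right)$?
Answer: $-37200$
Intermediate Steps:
$z{\left(M \right)} = 24 M$ ($z{\left(M \right)} = - 4 M \left(-6\right) = 24 M$)
$z{\left(-169 \right)} - 33144 = 24 \left(-169\right) - 33144 = -4056 - 33144 = -37200$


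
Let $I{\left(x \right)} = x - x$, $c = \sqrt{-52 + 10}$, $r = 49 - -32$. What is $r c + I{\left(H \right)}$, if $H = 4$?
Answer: $81 i \sqrt{42} \approx 524.94 i$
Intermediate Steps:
$r = 81$ ($r = 49 + 32 = 81$)
$c = i \sqrt{42}$ ($c = \sqrt{-42} = i \sqrt{42} \approx 6.4807 i$)
$I{\left(x \right)} = 0$
$r c + I{\left(H \right)} = 81 i \sqrt{42} + 0 = 81 i \sqrt{42}$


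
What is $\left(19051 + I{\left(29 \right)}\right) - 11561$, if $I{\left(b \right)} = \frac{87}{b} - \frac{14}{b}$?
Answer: $\frac{217283}{29} \approx 7492.5$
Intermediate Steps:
$I{\left(b \right)} = \frac{73}{b}$
$\left(19051 + I{\left(29 \right)}\right) - 11561 = \left(19051 + \frac{73}{29}\right) - 11561 = \frac{552552}{29} - 11561 = \frac{217283}{29}$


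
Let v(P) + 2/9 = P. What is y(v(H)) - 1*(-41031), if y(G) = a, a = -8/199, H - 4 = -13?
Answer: 8165161/199 ≈ 41031.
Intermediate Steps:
H = -9 (H = 4 - 13 = -9)
v(P) = -2/9 + P
a = -8/199 (a = -8*1/199 = -8/199 ≈ -0.040201)
y(G) = -8/199
y(v(H)) - 1*(-41031) = -8/199 - 1*(-41031) = -8/199 + 41031 = 8165161/199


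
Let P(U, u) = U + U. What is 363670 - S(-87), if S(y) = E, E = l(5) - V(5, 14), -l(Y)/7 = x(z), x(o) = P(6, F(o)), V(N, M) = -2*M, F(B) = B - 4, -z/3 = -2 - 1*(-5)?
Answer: 363726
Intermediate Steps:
z = -9 (z = -3*(-2 - 1*(-5)) = -3*(-2 + 5) = -3*3 = -9)
F(B) = -4 + B
P(U, u) = 2*U
x(o) = 12 (x(o) = 2*6 = 12)
l(Y) = -84 (l(Y) = -7*12 = -84)
E = -56 (E = -84 - (-2)*14 = -84 - 1*(-28) = -84 + 28 = -56)
S(y) = -56
363670 - S(-87) = 363670 - 1*(-56) = 363670 + 56 = 363726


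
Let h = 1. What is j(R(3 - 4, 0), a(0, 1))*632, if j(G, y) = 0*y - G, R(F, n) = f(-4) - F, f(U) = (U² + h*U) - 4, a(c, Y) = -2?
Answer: -5688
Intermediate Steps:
f(U) = -4 + U + U² (f(U) = (U² + 1*U) - 4 = (U² + U) - 4 = (U + U²) - 4 = -4 + U + U²)
R(F, n) = 8 - F (R(F, n) = (-4 - 4 + (-4)²) - F = (-4 - 4 + 16) - F = 8 - F)
j(G, y) = -G (j(G, y) = 0 - G = -G)
j(R(3 - 4, 0), a(0, 1))*632 = -(8 - (3 - 4))*632 = -(8 - 1*(-1))*632 = -(8 + 1)*632 = -1*9*632 = -9*632 = -5688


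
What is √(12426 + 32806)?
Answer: 4*√2827 ≈ 212.68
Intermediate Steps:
√(12426 + 32806) = √45232 = 4*√2827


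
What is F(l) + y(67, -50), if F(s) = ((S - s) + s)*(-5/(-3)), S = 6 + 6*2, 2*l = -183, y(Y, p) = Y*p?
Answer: -3320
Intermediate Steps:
l = -183/2 (l = (½)*(-183) = -183/2 ≈ -91.500)
S = 18 (S = 6 + 12 = 18)
F(s) = 30 (F(s) = ((18 - s) + s)*(-5/(-3)) = 18*(-5*(-⅓)) = 18*(5/3) = 30)
F(l) + y(67, -50) = 30 + 67*(-50) = 30 - 3350 = -3320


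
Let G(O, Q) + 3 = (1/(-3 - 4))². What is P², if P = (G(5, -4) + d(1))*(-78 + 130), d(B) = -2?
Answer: 160985344/2401 ≈ 67049.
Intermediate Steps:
G(O, Q) = -146/49 (G(O, Q) = -3 + (1/(-3 - 4))² = -3 + (1/(-7))² = -3 + (-⅐)² = -3 + 1/49 = -146/49)
P = -12688/49 (P = (-146/49 - 2)*(-78 + 130) = -244/49*52 = -12688/49 ≈ -258.94)
P² = (-12688/49)² = 160985344/2401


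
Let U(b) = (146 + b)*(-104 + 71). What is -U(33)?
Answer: 5907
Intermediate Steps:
U(b) = -4818 - 33*b (U(b) = (146 + b)*(-33) = -4818 - 33*b)
-U(33) = -(-4818 - 33*33) = -(-4818 - 1089) = -1*(-5907) = 5907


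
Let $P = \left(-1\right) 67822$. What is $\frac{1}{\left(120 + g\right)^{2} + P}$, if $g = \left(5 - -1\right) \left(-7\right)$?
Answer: $- \frac{1}{61738} \approx -1.6197 \cdot 10^{-5}$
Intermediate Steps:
$P = -67822$
$g = -42$ ($g = \left(5 + 1\right) \left(-7\right) = 6 \left(-7\right) = -42$)
$\frac{1}{\left(120 + g\right)^{2} + P} = \frac{1}{\left(120 - 42\right)^{2} - 67822} = \frac{1}{78^{2} - 67822} = \frac{1}{6084 - 67822} = \frac{1}{-61738} = - \frac{1}{61738}$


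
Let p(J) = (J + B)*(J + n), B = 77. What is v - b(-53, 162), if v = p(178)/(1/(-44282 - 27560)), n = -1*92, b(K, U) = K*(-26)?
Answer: -1575496438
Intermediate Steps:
b(K, U) = -26*K
n = -92
p(J) = (-92 + J)*(77 + J) (p(J) = (J + 77)*(J - 92) = (77 + J)*(-92 + J) = (-92 + J)*(77 + J))
v = -1575495060 (v = (-7084 + 178² - 15*178)/(1/(-44282 - 27560)) = (-7084 + 31684 - 2670)/(1/(-71842)) = 21930/(-1/71842) = 21930*(-71842) = -1575495060)
v - b(-53, 162) = -1575495060 - (-26)*(-53) = -1575495060 - 1*1378 = -1575495060 - 1378 = -1575496438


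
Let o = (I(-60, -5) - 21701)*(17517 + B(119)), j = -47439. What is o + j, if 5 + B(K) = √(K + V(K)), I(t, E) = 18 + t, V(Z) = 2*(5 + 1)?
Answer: -380810855 - 21743*√131 ≈ -3.8106e+8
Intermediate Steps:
V(Z) = 12 (V(Z) = 2*6 = 12)
B(K) = -5 + √(12 + K) (B(K) = -5 + √(K + 12) = -5 + √(12 + K))
o = -380763416 - 21743*√131 (o = ((18 - 60) - 21701)*(17517 + (-5 + √(12 + 119))) = (-42 - 21701)*(17517 + (-5 + √131)) = -21743*(17512 + √131) = -380763416 - 21743*√131 ≈ -3.8101e+8)
o + j = (-380763416 - 21743*√131) - 47439 = -380810855 - 21743*√131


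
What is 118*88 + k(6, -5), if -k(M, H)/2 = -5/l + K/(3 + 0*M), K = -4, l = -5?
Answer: 31154/3 ≈ 10385.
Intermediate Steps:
k(M, H) = 2/3 (k(M, H) = -2*(-5/(-5) - 4/(3 + 0*M)) = -2*(-5*(-1/5) - 4/(3 + 0)) = -2*(1 - 4/3) = -2*(-1/3) = 2/3)
118*88 + k(6, -5) = 118*88 + 2/3 = 10384 + 2/3 = 31154/3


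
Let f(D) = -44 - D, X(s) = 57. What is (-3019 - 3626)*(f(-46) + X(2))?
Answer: -392055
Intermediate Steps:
(-3019 - 3626)*(f(-46) + X(2)) = (-3019 - 3626)*((-44 - 1*(-46)) + 57) = -6645*((-44 + 46) + 57) = -6645*(2 + 57) = -6645*59 = -392055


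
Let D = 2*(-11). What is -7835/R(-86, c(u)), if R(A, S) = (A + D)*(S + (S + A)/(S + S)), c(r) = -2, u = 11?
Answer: 1567/432 ≈ 3.6273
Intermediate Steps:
D = -22
R(A, S) = (-22 + A)*(S + (A + S)/(2*S)) (R(A, S) = (A - 22)*(S + (S + A)/(S + S)) = (-22 + A)*(S + (A + S)/((2*S))) = (-22 + A)*(S + (A + S)*(1/(2*S))) = (-22 + A)*(S + (A + S)/(2*S)))
-7835/R(-86, c(u)) = -7835*(-4/((-86)² - 22*(-86) - 2*(-22 - 86 - 44*(-2) + 2*(-86)*(-2)))) = -7835*(-4/(7396 + 1892 - 2*(-22 - 86 + 88 + 344))) = -7835*(-4/(7396 + 1892 - 2*324)) = -7835*(-4/(7396 + 1892 - 648)) = -7835/((½)*(-½)*8640) = -7835/(-2160) = -7835*(-1/2160) = 1567/432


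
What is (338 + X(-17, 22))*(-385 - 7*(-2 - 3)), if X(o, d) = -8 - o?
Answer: -121450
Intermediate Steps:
(338 + X(-17, 22))*(-385 - 7*(-2 - 3)) = (338 + (-8 - 1*(-17)))*(-385 - 7*(-2 - 3)) = (338 + (-8 + 17))*(-385 - 7*(-5)) = (338 + 9)*(-385 + 35) = 347*(-350) = -121450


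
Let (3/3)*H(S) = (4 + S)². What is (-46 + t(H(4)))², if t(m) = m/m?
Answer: 2025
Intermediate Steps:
H(S) = (4 + S)²
t(m) = 1
(-46 + t(H(4)))² = (-46 + 1)² = (-45)² = 2025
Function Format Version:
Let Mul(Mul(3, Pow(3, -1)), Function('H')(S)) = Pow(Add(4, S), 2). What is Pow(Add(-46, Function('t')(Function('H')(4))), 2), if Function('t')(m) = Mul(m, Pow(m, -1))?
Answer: 2025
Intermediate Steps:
Function('H')(S) = Pow(Add(4, S), 2)
Function('t')(m) = 1
Pow(Add(-46, Function('t')(Function('H')(4))), 2) = Pow(Add(-46, 1), 2) = Pow(-45, 2) = 2025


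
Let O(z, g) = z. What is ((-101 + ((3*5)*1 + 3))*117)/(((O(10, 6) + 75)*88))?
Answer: -9711/7480 ≈ -1.2983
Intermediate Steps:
((-101 + ((3*5)*1 + 3))*117)/(((O(10, 6) + 75)*88)) = ((-101 + ((3*5)*1 + 3))*117)/(((10 + 75)*88)) = ((-101 + (15*1 + 3))*117)/((85*88)) = ((-101 + (15 + 3))*117)/7480 = ((-101 + 18)*117)*(1/7480) = -83*117*(1/7480) = -9711*1/7480 = -9711/7480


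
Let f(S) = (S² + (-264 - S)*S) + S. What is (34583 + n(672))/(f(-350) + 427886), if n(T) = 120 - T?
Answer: 34031/519936 ≈ 0.065452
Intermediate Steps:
f(S) = S + S² + S*(-264 - S) (f(S) = (S² + S*(-264 - S)) + S = S + S² + S*(-264 - S))
(34583 + n(672))/(f(-350) + 427886) = (34583 + (120 - 1*672))/(-263*(-350) + 427886) = (34583 + (120 - 672))/(92050 + 427886) = (34583 - 552)/519936 = 34031*(1/519936) = 34031/519936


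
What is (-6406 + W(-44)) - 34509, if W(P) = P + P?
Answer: -41003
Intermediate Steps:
W(P) = 2*P
(-6406 + W(-44)) - 34509 = (-6406 + 2*(-44)) - 34509 = (-6406 - 88) - 34509 = -6494 - 34509 = -41003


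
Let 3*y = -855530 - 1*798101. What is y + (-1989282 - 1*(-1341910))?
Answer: -3595747/3 ≈ -1.1986e+6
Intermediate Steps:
y = -1653631/3 (y = (-855530 - 1*798101)/3 = (-855530 - 798101)/3 = (1/3)*(-1653631) = -1653631/3 ≈ -5.5121e+5)
y + (-1989282 - 1*(-1341910)) = -1653631/3 + (-1989282 - 1*(-1341910)) = -1653631/3 + (-1989282 + 1341910) = -1653631/3 - 647372 = -3595747/3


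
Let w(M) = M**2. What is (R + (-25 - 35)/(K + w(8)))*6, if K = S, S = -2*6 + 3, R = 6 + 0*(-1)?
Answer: 324/11 ≈ 29.455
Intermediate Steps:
R = 6 (R = 6 + 0 = 6)
S = -9 (S = -12 + 3 = -9)
K = -9
(R + (-25 - 35)/(K + w(8)))*6 = (6 + (-25 - 35)/(-9 + 8**2))*6 = (6 - 60/(-9 + 64))*6 = (6 - 60/55)*6 = (6 - 60*1/55)*6 = (6 - 12/11)*6 = (54/11)*6 = 324/11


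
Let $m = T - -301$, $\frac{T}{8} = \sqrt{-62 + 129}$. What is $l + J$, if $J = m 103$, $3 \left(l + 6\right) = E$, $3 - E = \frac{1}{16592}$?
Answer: $\frac{1542956447}{49776} + 824 \sqrt{67} \approx 37743.0$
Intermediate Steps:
$T = 8 \sqrt{67}$ ($T = 8 \sqrt{-62 + 129} = 8 \sqrt{67} \approx 65.483$)
$m = 301 + 8 \sqrt{67}$ ($m = 8 \sqrt{67} - -301 = 8 \sqrt{67} + 301 = 301 + 8 \sqrt{67} \approx 366.48$)
$E = \frac{49775}{16592}$ ($E = 3 - \frac{1}{16592} = \frac{49775}{16592} \approx 2.9999$)
$l = - \frac{248881}{49776}$ ($l = -6 + \frac{1}{3} \cdot \frac{49775}{16592} = -6 + \frac{49775}{49776} = - \frac{248881}{49776} \approx -5.0$)
$J = 31003 + 824 \sqrt{67}$ ($J = \left(301 + 8 \sqrt{67}\right) 103 = 31003 + 824 \sqrt{67} \approx 37748.0$)
$l + J = - \frac{248881}{49776} + \left(31003 + 824 \sqrt{67}\right) = \frac{1542956447}{49776} + 824 \sqrt{67}$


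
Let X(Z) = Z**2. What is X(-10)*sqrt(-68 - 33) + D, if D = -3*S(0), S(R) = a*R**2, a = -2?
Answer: 100*I*sqrt(101) ≈ 1005.0*I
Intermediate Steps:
S(R) = -2*R**2
D = 0 (D = -(-6)*0**2 = -(-6)*0 = -3*0 = 0)
X(-10)*sqrt(-68 - 33) + D = (-10)**2*sqrt(-68 - 33) + 0 = 100*sqrt(-101) + 0 = 100*(I*sqrt(101)) + 0 = 100*I*sqrt(101) + 0 = 100*I*sqrt(101)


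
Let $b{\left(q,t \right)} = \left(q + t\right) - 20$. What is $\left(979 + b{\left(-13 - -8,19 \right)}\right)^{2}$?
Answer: $946729$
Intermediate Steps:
$b{\left(q,t \right)} = -20 + q + t$ ($b{\left(q,t \right)} = \left(q + t\right) - 20 = -20 + q + t$)
$\left(979 + b{\left(-13 - -8,19 \right)}\right)^{2} = \left(979 - 6\right)^{2} = 973^{2} = 946729$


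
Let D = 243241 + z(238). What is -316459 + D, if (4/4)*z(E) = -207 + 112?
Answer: -73313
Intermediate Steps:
z(E) = -95 (z(E) = -207 + 112 = -95)
D = 243146 (D = 243241 - 95 = 243146)
-316459 + D = -316459 + 243146 = -73313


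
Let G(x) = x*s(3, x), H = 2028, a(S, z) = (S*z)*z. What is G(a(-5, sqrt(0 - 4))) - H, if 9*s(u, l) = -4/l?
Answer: -18256/9 ≈ -2028.4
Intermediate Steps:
s(u, l) = -4/(9*l) (s(u, l) = (-4/l)/9 = -4/(9*l))
a(S, z) = S*z**2
G(x) = -4/9 (G(x) = x*(-4/(9*x)) = -4/9)
G(a(-5, sqrt(0 - 4))) - H = -4/9 - 1*2028 = -4/9 - 2028 = -18256/9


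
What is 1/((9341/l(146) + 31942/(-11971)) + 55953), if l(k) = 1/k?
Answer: 11971/16995663627 ≈ 7.0436e-7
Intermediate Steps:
1/((9341/l(146) + 31942/(-11971)) + 55953) = 1/((9341/(1/146) + 31942/(-11971)) + 55953) = 1/((9341/(1/146) + 31942*(-1/11971)) + 55953) = 1/((9341*146 - 31942/11971) + 55953) = 1/((1363786 - 31942/11971) + 55953) = 1/(16325850264/11971 + 55953) = 1/(16995663627/11971) = 11971/16995663627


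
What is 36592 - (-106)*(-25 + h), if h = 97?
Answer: 44224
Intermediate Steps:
36592 - (-106)*(-25 + h) = 36592 - (-106)*(-25 + 97) = 36592 - (-106)*72 = 36592 - 1*(-7632) = 36592 + 7632 = 44224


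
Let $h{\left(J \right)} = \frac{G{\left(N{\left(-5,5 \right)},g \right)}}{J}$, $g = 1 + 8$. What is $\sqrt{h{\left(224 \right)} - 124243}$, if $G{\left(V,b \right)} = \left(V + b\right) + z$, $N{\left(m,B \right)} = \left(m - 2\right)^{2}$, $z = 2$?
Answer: $\frac{29 i \sqrt{115822}}{28} \approx 352.48 i$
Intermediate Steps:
$N{\left(m,B \right)} = \left(-2 + m\right)^{2}$
$g = 9$
$G{\left(V,b \right)} = 2 + V + b$ ($G{\left(V,b \right)} = \left(V + b\right) + 2 = 2 + V + b$)
$h{\left(J \right)} = \frac{60}{J}$ ($h{\left(J \right)} = \frac{2 + \left(-2 - 5\right)^{2} + 9}{J} = \frac{2 + \left(-7\right)^{2} + 9}{J} = \frac{2 + 49 + 9}{J} = \frac{60}{J}$)
$\sqrt{h{\left(224 \right)} - 124243} = \sqrt{\frac{60}{224} - 124243} = \sqrt{60 \cdot \frac{1}{224} - 124243} = \sqrt{\frac{15}{56} - 124243} = \sqrt{- \frac{6957593}{56}} = \frac{29 i \sqrt{115822}}{28}$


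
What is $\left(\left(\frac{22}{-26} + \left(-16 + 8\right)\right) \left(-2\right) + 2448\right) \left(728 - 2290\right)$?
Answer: $- \frac{50068348}{13} \approx -3.8514 \cdot 10^{6}$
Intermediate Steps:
$\left(\left(\frac{22}{-26} + \left(-16 + 8\right)\right) \left(-2\right) + 2448\right) \left(728 - 2290\right) = \left(\left(22 \left(- \frac{1}{26}\right) - 8\right) \left(-2\right) + 2448\right) \left(-1562\right) = \left(\left(- \frac{11}{13} - 8\right) \left(-2\right) + 2448\right) \left(-1562\right) = \left(\left(- \frac{115}{13}\right) \left(-2\right) + 2448\right) \left(-1562\right) = \left(\frac{230}{13} + 2448\right) \left(-1562\right) = \frac{32054}{13} \left(-1562\right) = - \frac{50068348}{13}$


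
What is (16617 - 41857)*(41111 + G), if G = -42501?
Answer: 35083600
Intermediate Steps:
(16617 - 41857)*(41111 + G) = (16617 - 41857)*(41111 - 42501) = -25240*(-1390) = 35083600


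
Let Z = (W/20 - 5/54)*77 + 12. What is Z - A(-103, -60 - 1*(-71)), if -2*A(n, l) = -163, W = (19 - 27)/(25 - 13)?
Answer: -21383/270 ≈ -79.196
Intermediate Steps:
W = -⅔ (W = -8/12 = -8*1/12 = -⅔ ≈ -0.66667)
A(n, l) = 163/2 (A(n, l) = -½*(-163) = 163/2)
Z = 311/135 (Z = (-⅔/20 - 5/54)*77 + 12 = (-⅔*1/20 - 5*1/54)*77 + 12 = (-1/30 - 5/54)*77 + 12 = -17/135*77 + 12 = -1309/135 + 12 = 311/135 ≈ 2.3037)
Z - A(-103, -60 - 1*(-71)) = 311/135 - 1*163/2 = 311/135 - 163/2 = -21383/270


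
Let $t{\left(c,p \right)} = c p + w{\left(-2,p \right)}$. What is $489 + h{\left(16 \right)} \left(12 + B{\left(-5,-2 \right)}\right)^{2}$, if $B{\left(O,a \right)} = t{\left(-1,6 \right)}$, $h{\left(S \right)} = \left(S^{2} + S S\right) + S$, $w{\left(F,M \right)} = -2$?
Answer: $8937$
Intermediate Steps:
$h{\left(S \right)} = S + 2 S^{2}$ ($h{\left(S \right)} = \left(S^{2} + S^{2}\right) + S = 2 S^{2} + S = S + 2 S^{2}$)
$t{\left(c,p \right)} = -2 + c p$ ($t{\left(c,p \right)} = c p - 2 = -2 + c p$)
$B{\left(O,a \right)} = -8$ ($B{\left(O,a \right)} = -2 - 6 = -8$)
$489 + h{\left(16 \right)} \left(12 + B{\left(-5,-2 \right)}\right)^{2} = 489 + 16 \left(1 + 2 \cdot 16\right) \left(12 - 8\right)^{2} = 489 + 16 \left(1 + 32\right) 4^{2} = 489 + 16 \cdot 33 \cdot 16 = 489 + 528 \cdot 16 = 489 + 8448 = 8937$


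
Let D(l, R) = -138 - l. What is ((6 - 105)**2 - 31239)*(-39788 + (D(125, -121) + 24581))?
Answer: 331645860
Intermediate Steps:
((6 - 105)**2 - 31239)*(-39788 + (D(125, -121) + 24581)) = ((6 - 105)**2 - 31239)*(-39788 + ((-138 - 1*125) + 24581)) = ((-99)**2 - 31239)*(-39788 + ((-138 - 125) + 24581)) = (9801 - 31239)*(-39788 + (-263 + 24581)) = -21438*(-39788 + 24318) = -21438*(-15470) = 331645860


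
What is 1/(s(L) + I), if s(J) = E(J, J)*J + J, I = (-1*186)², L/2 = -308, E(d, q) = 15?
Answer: 1/24740 ≈ 4.0420e-5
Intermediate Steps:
L = -616 (L = 2*(-308) = -616)
I = 34596 (I = (-186)² = 34596)
s(J) = 16*J (s(J) = 15*J + J = 16*J)
1/(s(L) + I) = 1/(16*(-616) + 34596) = 1/(-9856 + 34596) = 1/24740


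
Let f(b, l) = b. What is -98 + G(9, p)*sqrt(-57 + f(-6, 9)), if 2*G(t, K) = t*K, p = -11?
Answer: -98 - 297*I*sqrt(7)/2 ≈ -98.0 - 392.89*I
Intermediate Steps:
G(t, K) = K*t/2 (G(t, K) = (t*K)/2 = (K*t)/2 = K*t/2)
-98 + G(9, p)*sqrt(-57 + f(-6, 9)) = -98 + ((1/2)*(-11)*9)*sqrt(-57 - 6) = -98 - 297*I*sqrt(7)/2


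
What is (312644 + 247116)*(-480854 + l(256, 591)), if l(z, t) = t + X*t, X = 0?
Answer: -268832016880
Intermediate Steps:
l(z, t) = t (l(z, t) = t + 0*t = t + 0 = t)
(312644 + 247116)*(-480854 + l(256, 591)) = (312644 + 247116)*(-480854 + 591) = 559760*(-480263) = -268832016880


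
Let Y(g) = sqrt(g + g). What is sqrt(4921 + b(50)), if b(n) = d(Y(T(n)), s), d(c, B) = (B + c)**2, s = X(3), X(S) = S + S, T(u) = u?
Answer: sqrt(5177) ≈ 71.951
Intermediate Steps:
X(S) = 2*S
Y(g) = sqrt(2)*sqrt(g) (Y(g) = sqrt(2*g) = sqrt(2)*sqrt(g))
s = 6 (s = 2*3 = 6)
b(n) = (6 + sqrt(2)*sqrt(n))**2
sqrt(4921 + b(50)) = sqrt(4921 + (6 + sqrt(2)*sqrt(50))**2) = sqrt(4921 + (6 + sqrt(2)*(5*sqrt(2)))**2) = sqrt(4921 + (6 + 10)**2) = sqrt(4921 + 16**2) = sqrt(4921 + 256) = sqrt(5177)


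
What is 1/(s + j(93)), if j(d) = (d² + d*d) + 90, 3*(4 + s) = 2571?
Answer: 1/18241 ≈ 5.4822e-5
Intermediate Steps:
s = 853 (s = -4 + (⅓)*2571 = -4 + 857 = 853)
j(d) = 90 + 2*d² (j(d) = (d² + d²) + 90 = 2*d² + 90 = 90 + 2*d²)
1/(s + j(93)) = 1/(853 + (90 + 2*93²)) = 1/(853 + (90 + 2*8649)) = 1/(853 + (90 + 17298)) = 1/(853 + 17388) = 1/18241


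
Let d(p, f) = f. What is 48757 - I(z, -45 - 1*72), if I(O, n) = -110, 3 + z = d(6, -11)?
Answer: 48867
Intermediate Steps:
z = -14 (z = -3 - 11 = -14)
48757 - I(z, -45 - 1*72) = 48757 - 1*(-110) = 48757 + 110 = 48867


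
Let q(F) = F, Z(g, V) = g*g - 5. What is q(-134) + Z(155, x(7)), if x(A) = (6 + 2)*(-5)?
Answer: 23886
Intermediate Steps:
x(A) = -40 (x(A) = 8*(-5) = -40)
Z(g, V) = -5 + g² (Z(g, V) = g² - 5 = -5 + g²)
q(-134) + Z(155, x(7)) = -134 + (-5 + 155²) = -134 + (-5 + 24025) = -134 + 24020 = 23886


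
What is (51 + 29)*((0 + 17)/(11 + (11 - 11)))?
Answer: 1360/11 ≈ 123.64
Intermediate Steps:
(51 + 29)*((0 + 17)/(11 + (11 - 11))) = 80*(17/(11 + 0)) = 80*(17/11) = 1360/11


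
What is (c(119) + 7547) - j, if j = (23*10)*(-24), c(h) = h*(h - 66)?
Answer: 19374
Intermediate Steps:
c(h) = h*(-66 + h)
j = -5520 (j = 230*(-24) = -5520)
(c(119) + 7547) - j = (119*(-66 + 119) + 7547) - 1*(-5520) = (119*53 + 7547) + 5520 = (6307 + 7547) + 5520 = 13854 + 5520 = 19374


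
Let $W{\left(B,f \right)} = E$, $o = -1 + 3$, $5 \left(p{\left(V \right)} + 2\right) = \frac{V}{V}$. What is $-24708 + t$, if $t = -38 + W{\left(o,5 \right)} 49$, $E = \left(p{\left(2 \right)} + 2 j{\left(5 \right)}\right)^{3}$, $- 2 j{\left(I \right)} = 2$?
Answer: $- \frac{3429341}{125} \approx -27435.0$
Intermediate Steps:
$p{\left(V \right)} = - \frac{9}{5}$ ($p{\left(V \right)} = -2 + \frac{V \frac{1}{V}}{5} = -2 + \frac{1}{5} \cdot 1 = -2 + \frac{1}{5} = - \frac{9}{5}$)
$o = 2$
$j{\left(I \right)} = -1$ ($j{\left(I \right)} = \left(- \frac{1}{2}\right) 2 = -1$)
$E = - \frac{6859}{125}$ ($E = \left(- \frac{9}{5} + 2 \left(-1\right)\right)^{3} = \left(- \frac{9}{5} - 2\right)^{3} = \left(- \frac{19}{5}\right)^{3} = - \frac{6859}{125} \approx -54.872$)
$W{\left(B,f \right)} = - \frac{6859}{125}$
$t = - \frac{340841}{125}$ ($t = -38 - \frac{336091}{125} = - \frac{340841}{125} \approx -2726.7$)
$-24708 + t = -24708 - \frac{340841}{125} = - \frac{3429341}{125}$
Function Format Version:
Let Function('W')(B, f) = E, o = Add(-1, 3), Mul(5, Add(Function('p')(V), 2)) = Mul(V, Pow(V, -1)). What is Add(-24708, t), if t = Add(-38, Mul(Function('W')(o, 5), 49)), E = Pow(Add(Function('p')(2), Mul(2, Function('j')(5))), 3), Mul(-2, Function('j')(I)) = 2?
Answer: Rational(-3429341, 125) ≈ -27435.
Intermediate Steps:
Function('p')(V) = Rational(-9, 5) (Function('p')(V) = Add(-2, Mul(Rational(1, 5), Mul(V, Pow(V, -1)))) = Add(-2, Mul(Rational(1, 5), 1)) = Add(-2, Rational(1, 5)) = Rational(-9, 5))
o = 2
Function('j')(I) = -1 (Function('j')(I) = Mul(Rational(-1, 2), 2) = -1)
E = Rational(-6859, 125) (E = Pow(Add(Rational(-9, 5), Mul(2, -1)), 3) = Pow(Add(Rational(-9, 5), -2), 3) = Pow(Rational(-19, 5), 3) = Rational(-6859, 125) ≈ -54.872)
Function('W')(B, f) = Rational(-6859, 125)
t = Rational(-340841, 125) (t = Add(-38, Mul(Rational(-6859, 125), 49)) = Add(-38, Rational(-336091, 125)) = Rational(-340841, 125) ≈ -2726.7)
Add(-24708, t) = Add(-24708, Rational(-340841, 125)) = Rational(-3429341, 125)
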